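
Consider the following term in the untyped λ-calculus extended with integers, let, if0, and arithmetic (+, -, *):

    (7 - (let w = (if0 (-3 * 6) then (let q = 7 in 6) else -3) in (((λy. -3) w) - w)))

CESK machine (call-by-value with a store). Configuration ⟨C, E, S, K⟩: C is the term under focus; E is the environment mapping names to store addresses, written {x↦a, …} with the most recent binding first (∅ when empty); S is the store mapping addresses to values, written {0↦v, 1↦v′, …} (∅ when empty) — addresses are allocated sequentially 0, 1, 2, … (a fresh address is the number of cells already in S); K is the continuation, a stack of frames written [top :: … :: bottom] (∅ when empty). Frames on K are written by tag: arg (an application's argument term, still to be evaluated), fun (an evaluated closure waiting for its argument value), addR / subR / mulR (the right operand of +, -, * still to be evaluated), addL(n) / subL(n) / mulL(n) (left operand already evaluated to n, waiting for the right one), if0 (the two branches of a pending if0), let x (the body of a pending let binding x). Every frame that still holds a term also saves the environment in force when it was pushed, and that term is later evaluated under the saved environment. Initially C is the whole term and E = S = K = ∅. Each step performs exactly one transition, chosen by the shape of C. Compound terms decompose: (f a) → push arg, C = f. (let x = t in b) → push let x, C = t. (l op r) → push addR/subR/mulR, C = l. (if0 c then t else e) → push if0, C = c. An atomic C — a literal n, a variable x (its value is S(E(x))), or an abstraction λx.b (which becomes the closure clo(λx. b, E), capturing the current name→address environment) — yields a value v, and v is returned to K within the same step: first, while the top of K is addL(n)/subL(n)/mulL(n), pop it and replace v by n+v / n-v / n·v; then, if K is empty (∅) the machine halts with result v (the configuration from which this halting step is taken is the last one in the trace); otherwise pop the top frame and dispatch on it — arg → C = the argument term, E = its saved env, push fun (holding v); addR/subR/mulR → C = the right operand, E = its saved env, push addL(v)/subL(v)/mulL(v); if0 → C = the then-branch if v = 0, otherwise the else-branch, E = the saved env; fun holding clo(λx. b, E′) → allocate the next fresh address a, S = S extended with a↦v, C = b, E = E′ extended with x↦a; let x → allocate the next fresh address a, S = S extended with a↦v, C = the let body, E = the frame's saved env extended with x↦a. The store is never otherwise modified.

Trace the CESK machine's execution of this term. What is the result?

step 0: [C=(7 - (let w = (if0 (-3 * 6) then (let q = 7 in 6) else -3) in (((λy. -3) w) - w))) | E=∅ | S=∅ | K=∅]
step 1: [C=7 | E=∅ | S=∅ | K=[subR]]
step 2: [C=(let w = (if0 (-3 * 6) then (let q = 7 in 6) else -3) in (((λy. -3) w) - w)) | E=∅ | S=∅ | K=[subL(7)]]
step 3: [C=(if0 (-3 * 6) then (let q = 7 in 6) else -3) | E=∅ | S=∅ | K=[let w :: subL(7)]]
step 4: [C=(-3 * 6) | E=∅ | S=∅ | K=[if0 :: let w :: subL(7)]]
step 5: [C=-3 | E=∅ | S=∅ | K=[mulR :: if0 :: let w :: subL(7)]]
step 6: [C=6 | E=∅ | S=∅ | K=[mulL(-3) :: if0 :: let w :: subL(7)]]
step 7: [C=-3 | E=∅ | S=∅ | K=[let w :: subL(7)]]
step 8: [C=(((λy. -3) w) - w) | E={w↦0} | S={0↦-3} | K=[subL(7)]]
step 9: [C=((λy. -3) w) | E={w↦0} | S={0↦-3} | K=[subR :: subL(7)]]
step 10: [C=(λy. -3) | E={w↦0} | S={0↦-3} | K=[arg :: subR :: subL(7)]]
step 11: [C=w | E={w↦0} | S={0↦-3} | K=[fun :: subR :: subL(7)]]
step 12: [C=-3 | E={y↦1, w↦0} | S={0↦-3, 1↦-3} | K=[subR :: subL(7)]]
step 13: [C=w | E={w↦0} | S={0↦-3, 1↦-3} | K=[subL(-3) :: subL(7)]]
→ final value 7

Answer: 7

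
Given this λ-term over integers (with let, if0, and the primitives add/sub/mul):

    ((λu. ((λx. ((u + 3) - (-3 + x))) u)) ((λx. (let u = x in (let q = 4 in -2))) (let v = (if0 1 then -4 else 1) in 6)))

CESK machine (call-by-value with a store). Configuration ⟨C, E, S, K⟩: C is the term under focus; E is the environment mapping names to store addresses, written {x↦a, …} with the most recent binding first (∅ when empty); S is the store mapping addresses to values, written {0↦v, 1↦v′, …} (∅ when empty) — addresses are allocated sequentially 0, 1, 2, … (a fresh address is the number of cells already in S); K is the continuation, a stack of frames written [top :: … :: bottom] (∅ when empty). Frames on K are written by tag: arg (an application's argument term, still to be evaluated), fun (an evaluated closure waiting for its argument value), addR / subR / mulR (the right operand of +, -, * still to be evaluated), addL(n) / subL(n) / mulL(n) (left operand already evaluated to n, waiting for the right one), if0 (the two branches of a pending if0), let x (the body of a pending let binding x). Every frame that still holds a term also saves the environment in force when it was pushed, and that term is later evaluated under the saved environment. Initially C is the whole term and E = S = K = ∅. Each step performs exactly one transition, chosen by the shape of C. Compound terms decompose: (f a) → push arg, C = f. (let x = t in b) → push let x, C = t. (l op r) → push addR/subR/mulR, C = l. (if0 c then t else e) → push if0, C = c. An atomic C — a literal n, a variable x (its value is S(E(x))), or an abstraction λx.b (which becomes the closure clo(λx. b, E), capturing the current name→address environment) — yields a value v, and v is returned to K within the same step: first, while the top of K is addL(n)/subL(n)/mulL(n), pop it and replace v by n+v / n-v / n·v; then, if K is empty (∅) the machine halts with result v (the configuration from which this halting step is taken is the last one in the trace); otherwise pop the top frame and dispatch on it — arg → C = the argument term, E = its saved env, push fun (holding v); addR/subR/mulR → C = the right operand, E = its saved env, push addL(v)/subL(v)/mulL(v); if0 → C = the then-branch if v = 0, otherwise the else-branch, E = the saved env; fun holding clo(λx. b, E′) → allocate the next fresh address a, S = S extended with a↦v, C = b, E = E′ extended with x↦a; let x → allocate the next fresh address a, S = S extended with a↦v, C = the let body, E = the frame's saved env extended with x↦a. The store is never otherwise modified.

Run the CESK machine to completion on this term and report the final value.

Answer: 6

Derivation:
[0] <C=((λu. ((λx. ((u + 3) - (-3 + x))) u)) ((λx. (let u = x in (let q = 4 in -2))) (let v = (if0 1 then -4 else 1) in 6))), E=∅, S=∅, K=∅>
[1] <C=(λu. ((λx. ((u + 3) - (-3 + x))) u)), E=∅, S=∅, K=[arg]>
[2] <C=((λx. (let u = x in (let q = 4 in -2))) (let v = (if0 1 then -4 else 1) in 6)), E=∅, S=∅, K=[fun]>
[3] <C=(λx. (let u = x in (let q = 4 in -2))), E=∅, S=∅, K=[arg :: fun]>
[4] <C=(let v = (if0 1 then -4 else 1) in 6), E=∅, S=∅, K=[fun :: fun]>
[5] <C=(if0 1 then -4 else 1), E=∅, S=∅, K=[let v :: fun :: fun]>
[6] <C=1, E=∅, S=∅, K=[if0 :: let v :: fun :: fun]>
[7] <C=1, E=∅, S=∅, K=[let v :: fun :: fun]>
[8] <C=6, E={v↦0}, S={0↦1}, K=[fun :: fun]>
[9] <C=(let u = x in (let q = 4 in -2)), E={x↦1}, S={0↦1, 1↦6}, K=[fun]>
[10] <C=x, E={x↦1}, S={0↦1, 1↦6}, K=[let u :: fun]>
[11] <C=(let q = 4 in -2), E={u↦2, x↦1}, S={0↦1, 1↦6, 2↦6}, K=[fun]>
[12] <C=4, E={u↦2, x↦1}, S={0↦1, 1↦6, 2↦6}, K=[let q :: fun]>
[13] <C=-2, E={q↦3, u↦2, x↦1}, S={0↦1, 1↦6, 2↦6, 3↦4}, K=[fun]>
[14] <C=((λx. ((u + 3) - (-3 + x))) u), E={u↦4}, S={0↦1, 1↦6, 2↦6, 3↦4, 4↦-2}, K=∅>
[15] <C=(λx. ((u + 3) - (-3 + x))), E={u↦4}, S={0↦1, 1↦6, 2↦6, 3↦4, 4↦-2}, K=[arg]>
[16] <C=u, E={u↦4}, S={0↦1, 1↦6, 2↦6, 3↦4, 4↦-2}, K=[fun]>
[17] <C=((u + 3) - (-3 + x)), E={x↦5, u↦4}, S={0↦1, 1↦6, 2↦6, 3↦4, 4↦-2, 5↦-2}, K=∅>
[18] <C=(u + 3), E={x↦5, u↦4}, S={0↦1, 1↦6, 2↦6, 3↦4, 4↦-2, 5↦-2}, K=[subR]>
[19] <C=u, E={x↦5, u↦4}, S={0↦1, 1↦6, 2↦6, 3↦4, 4↦-2, 5↦-2}, K=[addR :: subR]>
[20] <C=3, E={x↦5, u↦4}, S={0↦1, 1↦6, 2↦6, 3↦4, 4↦-2, 5↦-2}, K=[addL(-2) :: subR]>
[21] <C=(-3 + x), E={x↦5, u↦4}, S={0↦1, 1↦6, 2↦6, 3↦4, 4↦-2, 5↦-2}, K=[subL(1)]>
[22] <C=-3, E={x↦5, u↦4}, S={0↦1, 1↦6, 2↦6, 3↦4, 4↦-2, 5↦-2}, K=[addR :: subL(1)]>
[23] <C=x, E={x↦5, u↦4}, S={0↦1, 1↦6, 2↦6, 3↦4, 4↦-2, 5↦-2}, K=[addL(-3) :: subL(1)]>
→ final value 6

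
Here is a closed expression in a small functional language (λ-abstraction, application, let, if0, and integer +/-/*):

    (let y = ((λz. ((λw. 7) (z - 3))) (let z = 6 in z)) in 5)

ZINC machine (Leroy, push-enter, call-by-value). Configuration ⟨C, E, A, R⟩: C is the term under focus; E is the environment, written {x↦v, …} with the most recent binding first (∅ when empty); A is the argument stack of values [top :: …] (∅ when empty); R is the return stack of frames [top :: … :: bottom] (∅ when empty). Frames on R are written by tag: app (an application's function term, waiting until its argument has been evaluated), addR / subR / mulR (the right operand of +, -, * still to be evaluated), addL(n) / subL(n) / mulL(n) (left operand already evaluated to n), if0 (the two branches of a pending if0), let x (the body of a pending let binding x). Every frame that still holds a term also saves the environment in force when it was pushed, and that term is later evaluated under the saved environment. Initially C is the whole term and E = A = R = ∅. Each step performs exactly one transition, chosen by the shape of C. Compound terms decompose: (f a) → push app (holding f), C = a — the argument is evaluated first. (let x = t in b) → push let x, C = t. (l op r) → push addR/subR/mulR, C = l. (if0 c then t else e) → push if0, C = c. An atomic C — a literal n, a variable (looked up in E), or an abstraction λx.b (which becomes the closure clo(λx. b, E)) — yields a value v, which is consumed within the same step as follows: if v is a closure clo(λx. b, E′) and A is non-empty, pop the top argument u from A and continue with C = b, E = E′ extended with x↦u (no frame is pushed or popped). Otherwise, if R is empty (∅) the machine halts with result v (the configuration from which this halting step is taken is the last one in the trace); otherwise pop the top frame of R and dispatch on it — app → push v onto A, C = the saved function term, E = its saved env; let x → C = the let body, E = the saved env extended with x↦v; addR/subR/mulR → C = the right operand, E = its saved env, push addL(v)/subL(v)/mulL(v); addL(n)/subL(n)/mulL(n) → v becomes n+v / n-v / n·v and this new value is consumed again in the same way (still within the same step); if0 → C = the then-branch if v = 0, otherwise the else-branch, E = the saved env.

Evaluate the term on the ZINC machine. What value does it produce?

[0] [C=(let y = ((λz. ((λw. 7) (z - 3))) (let z = 6 in z)) in 5) | E=∅ | A=∅ | R=∅]
[1] [C=((λz. ((λw. 7) (z - 3))) (let z = 6 in z)) | E=∅ | A=∅ | R=[let y]]
[2] [C=(let z = 6 in z) | E=∅ | A=∅ | R=[app :: let y]]
[3] [C=6 | E=∅ | A=∅ | R=[let z :: app :: let y]]
[4] [C=z | E={z↦6} | A=∅ | R=[app :: let y]]
[5] [C=(λz. ((λw. 7) (z - 3))) | E=∅ | A=[6] | R=[let y]]
[6] [C=((λw. 7) (z - 3)) | E={z↦6} | A=∅ | R=[let y]]
[7] [C=(z - 3) | E={z↦6} | A=∅ | R=[app :: let y]]
[8] [C=z | E={z↦6} | A=∅ | R=[subR :: app :: let y]]
[9] [C=3 | E={z↦6} | A=∅ | R=[subL(6) :: app :: let y]]
[10] [C=(λw. 7) | E={z↦6} | A=[3] | R=[let y]]
[11] [C=7 | E={w↦3, z↦6} | A=∅ | R=[let y]]
[12] [C=5 | E={y↦7} | A=∅ | R=∅]
→ final value 5

Answer: 5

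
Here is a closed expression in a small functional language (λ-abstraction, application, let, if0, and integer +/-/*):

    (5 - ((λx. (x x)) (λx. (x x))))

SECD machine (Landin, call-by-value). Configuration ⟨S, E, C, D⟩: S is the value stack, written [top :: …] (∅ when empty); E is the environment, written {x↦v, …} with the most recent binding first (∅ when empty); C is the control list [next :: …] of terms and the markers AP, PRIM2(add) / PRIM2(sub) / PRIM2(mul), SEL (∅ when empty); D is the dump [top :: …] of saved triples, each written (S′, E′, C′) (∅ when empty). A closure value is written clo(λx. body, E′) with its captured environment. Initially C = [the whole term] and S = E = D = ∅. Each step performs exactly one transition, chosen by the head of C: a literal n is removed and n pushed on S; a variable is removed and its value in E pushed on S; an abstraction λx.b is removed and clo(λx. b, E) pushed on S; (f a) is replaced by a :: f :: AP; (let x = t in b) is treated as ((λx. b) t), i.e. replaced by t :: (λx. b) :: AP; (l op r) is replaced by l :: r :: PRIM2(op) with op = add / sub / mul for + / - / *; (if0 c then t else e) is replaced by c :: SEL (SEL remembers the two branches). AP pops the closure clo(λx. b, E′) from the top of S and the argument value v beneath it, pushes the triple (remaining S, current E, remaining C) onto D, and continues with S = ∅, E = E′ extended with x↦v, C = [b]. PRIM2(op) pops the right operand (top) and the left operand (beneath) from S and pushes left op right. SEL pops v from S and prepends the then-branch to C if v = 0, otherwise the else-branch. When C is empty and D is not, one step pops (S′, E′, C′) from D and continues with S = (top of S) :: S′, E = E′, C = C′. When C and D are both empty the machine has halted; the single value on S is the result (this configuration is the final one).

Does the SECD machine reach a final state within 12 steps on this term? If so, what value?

t=0: ⟨S=∅; E=∅; C=[(5 - ((λx. (x x)) (λx. (x x))))]; D=∅⟩
t=1: ⟨S=∅; E=∅; C=[5 :: ((λx. (x x)) (λx. (x x))) :: PRIM2(sub)]; D=∅⟩
t=2: ⟨S=[5]; E=∅; C=[((λx. (x x)) (λx. (x x))) :: PRIM2(sub)]; D=∅⟩
t=3: ⟨S=[5]; E=∅; C=[(λx. (x x)) :: (λx. (x x)) :: AP :: PRIM2(sub)]; D=∅⟩
t=4: ⟨S=[clo(λx. (x x), ∅) :: 5]; E=∅; C=[(λx. (x x)) :: AP :: PRIM2(sub)]; D=∅⟩
t=5: ⟨S=[clo(λx. (x x), ∅) :: clo(λx. (x x), ∅) :: 5]; E=∅; C=[AP :: PRIM2(sub)]; D=∅⟩
t=6: ⟨S=∅; E={x↦clo(λx. (x x), ∅)}; C=[(x x)]; D=[([5], ∅, [PRIM2(sub)])]⟩
t=7: ⟨S=∅; E={x↦clo(λx. (x x), ∅)}; C=[x :: x :: AP]; D=[([5], ∅, [PRIM2(sub)])]⟩
t=8: ⟨S=[clo(λx. (x x), ∅)]; E={x↦clo(λx. (x x), ∅)}; C=[x :: AP]; D=[([5], ∅, [PRIM2(sub)])]⟩
t=9: ⟨S=[clo(λx. (x x), ∅) :: clo(λx. (x x), ∅)]; E={x↦clo(λx. (x x), ∅)}; C=[AP]; D=[([5], ∅, [PRIM2(sub)])]⟩
t=10: ⟨S=∅; E={x↦clo(λx. (x x), ∅)}; C=[(x x)]; D=[(∅, {x↦clo(λx. (x x), ∅)}, ∅) :: ([5], ∅, [PRIM2(sub)])]⟩
t=11: ⟨S=∅; E={x↦clo(λx. (x x), ∅)}; C=[x :: x :: AP]; D=[(∅, {x↦clo(λx. (x x), ∅)}, ∅) :: ([5], ∅, [PRIM2(sub)])]⟩
t=12: ⟨S=[clo(λx. (x x), ∅)]; E={x↦clo(λx. (x x), ∅)}; C=[x :: AP]; D=[(∅, {x↦clo(λx. (x x), ∅)}, ∅) :: ([5], ∅, [PRIM2(sub)])]⟩
→ 12 transitions taken and the configuration is still not final: no result within 12 steps

Answer: DIVERGES (no final state within 12 steps)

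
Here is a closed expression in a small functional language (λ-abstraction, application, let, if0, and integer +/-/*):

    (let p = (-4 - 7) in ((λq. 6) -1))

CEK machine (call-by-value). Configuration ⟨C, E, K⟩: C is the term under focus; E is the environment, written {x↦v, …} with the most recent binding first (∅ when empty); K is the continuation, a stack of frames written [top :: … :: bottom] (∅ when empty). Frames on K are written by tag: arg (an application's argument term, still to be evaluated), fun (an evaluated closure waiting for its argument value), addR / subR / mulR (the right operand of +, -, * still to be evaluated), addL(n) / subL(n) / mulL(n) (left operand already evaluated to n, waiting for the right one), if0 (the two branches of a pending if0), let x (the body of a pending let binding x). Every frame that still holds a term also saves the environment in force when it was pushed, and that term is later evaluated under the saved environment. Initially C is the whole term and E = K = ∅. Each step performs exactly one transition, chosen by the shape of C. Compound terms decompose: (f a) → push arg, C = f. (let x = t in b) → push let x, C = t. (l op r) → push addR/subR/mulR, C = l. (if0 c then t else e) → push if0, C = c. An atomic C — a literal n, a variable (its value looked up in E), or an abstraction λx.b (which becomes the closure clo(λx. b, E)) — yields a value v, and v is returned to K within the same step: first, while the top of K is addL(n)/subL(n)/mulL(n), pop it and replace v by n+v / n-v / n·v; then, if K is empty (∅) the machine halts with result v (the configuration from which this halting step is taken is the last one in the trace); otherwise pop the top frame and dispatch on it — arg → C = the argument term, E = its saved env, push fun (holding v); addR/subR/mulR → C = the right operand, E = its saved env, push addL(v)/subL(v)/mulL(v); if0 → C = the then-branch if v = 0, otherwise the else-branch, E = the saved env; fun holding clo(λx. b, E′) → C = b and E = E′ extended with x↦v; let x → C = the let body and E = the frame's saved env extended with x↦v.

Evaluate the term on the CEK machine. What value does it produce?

Answer: 6

Execution trace:
[0] ⟨C=(let p = (-4 - 7) in ((λq. 6) -1)); E=∅; K=∅⟩
[1] ⟨C=(-4 - 7); E=∅; K=[let p]⟩
[2] ⟨C=-4; E=∅; K=[subR :: let p]⟩
[3] ⟨C=7; E=∅; K=[subL(-4) :: let p]⟩
[4] ⟨C=((λq. 6) -1); E={p↦-11}; K=∅⟩
[5] ⟨C=(λq. 6); E={p↦-11}; K=[arg]⟩
[6] ⟨C=-1; E={p↦-11}; K=[fun]⟩
[7] ⟨C=6; E={q↦-1, p↦-11}; K=∅⟩
→ final value 6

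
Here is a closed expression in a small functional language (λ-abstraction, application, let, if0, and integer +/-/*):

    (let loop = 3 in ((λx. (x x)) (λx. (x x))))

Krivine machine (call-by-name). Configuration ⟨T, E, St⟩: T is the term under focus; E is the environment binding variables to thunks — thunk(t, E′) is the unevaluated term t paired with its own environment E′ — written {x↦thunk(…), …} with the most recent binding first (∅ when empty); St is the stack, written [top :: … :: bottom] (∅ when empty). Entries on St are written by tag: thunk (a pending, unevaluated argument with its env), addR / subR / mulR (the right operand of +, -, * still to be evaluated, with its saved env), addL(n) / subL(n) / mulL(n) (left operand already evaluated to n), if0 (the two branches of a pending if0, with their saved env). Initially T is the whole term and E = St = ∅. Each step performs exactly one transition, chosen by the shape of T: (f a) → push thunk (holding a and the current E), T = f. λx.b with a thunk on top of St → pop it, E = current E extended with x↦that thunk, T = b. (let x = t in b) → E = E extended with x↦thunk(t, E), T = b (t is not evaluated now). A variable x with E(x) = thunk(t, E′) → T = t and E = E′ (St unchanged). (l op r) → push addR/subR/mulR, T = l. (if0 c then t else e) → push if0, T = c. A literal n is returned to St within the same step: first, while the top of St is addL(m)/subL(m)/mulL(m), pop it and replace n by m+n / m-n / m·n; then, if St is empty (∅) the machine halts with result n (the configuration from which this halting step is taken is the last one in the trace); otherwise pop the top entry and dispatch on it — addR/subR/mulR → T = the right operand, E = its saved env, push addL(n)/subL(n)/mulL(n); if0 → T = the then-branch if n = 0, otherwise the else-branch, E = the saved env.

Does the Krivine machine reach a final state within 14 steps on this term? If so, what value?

Answer: DIVERGES (no final state within 14 steps)

Machine steps:
[0] <T=(let loop = 3 in ((λx. (x x)) (λx. (x x)))), E=∅, St=∅>
[1] <T=((λx. (x x)) (λx. (x x))), E={loop↦thunk(3, ∅)}, St=∅>
[2] <T=(λx. (x x)), E={loop↦thunk(3, ∅)}, St=[thunk]>
[3] <T=(x x), E={x↦thunk((λx. (x x)), {loop↦thunk(3, ∅)}), loop↦thunk(3, ∅)}, St=∅>
[4] <T=x, E={x↦thunk((λx. (x x)), {loop↦thunk(3, ∅)}), loop↦thunk(3, ∅)}, St=[thunk]>
[5] <T=(λx. (x x)), E={loop↦thunk(3, ∅)}, St=[thunk]>
[6] <T=(x x), E={x↦thunk(x, {x↦thunk((λx. (x x)), {loop↦thunk(3, ∅)}), loop↦thunk(3, ∅)}), loop↦thunk(3, ∅)}, St=∅>
[7] <T=x, E={x↦thunk(x, {x↦thunk((λx. (x x)), {loop↦thunk(3, ∅)}), loop↦thunk(3, ∅)}), loop↦thunk(3, ∅)}, St=[thunk]>
[8] <T=x, E={x↦thunk((λx. (x x)), {loop↦thunk(3, ∅)}), loop↦thunk(3, ∅)}, St=[thunk]>
[9] <T=(λx. (x x)), E={loop↦thunk(3, ∅)}, St=[thunk]>
[10] <T=(x x), E={x↦thunk(x, {x↦thunk(x, {x↦thunk((λx. (x x)), {loop↦thunk(3, ∅)}), loop↦thunk(3, ∅)}), loop↦thunk(3, ∅)}), loop↦thunk(3, ∅)}, St=∅>
[11] <T=x, E={x↦thunk(x, {x↦thunk(x, {x↦thunk((λx. (x x)), {loop↦thunk(3, ∅)}), loop↦thunk(3, ∅)}), loop↦thunk(3, ∅)}), loop↦thunk(3, ∅)}, St=[thunk]>
[12] <T=x, E={x↦thunk(x, {x↦thunk((λx. (x x)), {loop↦thunk(3, ∅)}), loop↦thunk(3, ∅)}), loop↦thunk(3, ∅)}, St=[thunk]>
[13] <T=x, E={x↦thunk((λx. (x x)), {loop↦thunk(3, ∅)}), loop↦thunk(3, ∅)}, St=[thunk]>
[14] <T=(λx. (x x)), E={loop↦thunk(3, ∅)}, St=[thunk]>
→ 14 transitions taken and the configuration is still not final: no result within 14 steps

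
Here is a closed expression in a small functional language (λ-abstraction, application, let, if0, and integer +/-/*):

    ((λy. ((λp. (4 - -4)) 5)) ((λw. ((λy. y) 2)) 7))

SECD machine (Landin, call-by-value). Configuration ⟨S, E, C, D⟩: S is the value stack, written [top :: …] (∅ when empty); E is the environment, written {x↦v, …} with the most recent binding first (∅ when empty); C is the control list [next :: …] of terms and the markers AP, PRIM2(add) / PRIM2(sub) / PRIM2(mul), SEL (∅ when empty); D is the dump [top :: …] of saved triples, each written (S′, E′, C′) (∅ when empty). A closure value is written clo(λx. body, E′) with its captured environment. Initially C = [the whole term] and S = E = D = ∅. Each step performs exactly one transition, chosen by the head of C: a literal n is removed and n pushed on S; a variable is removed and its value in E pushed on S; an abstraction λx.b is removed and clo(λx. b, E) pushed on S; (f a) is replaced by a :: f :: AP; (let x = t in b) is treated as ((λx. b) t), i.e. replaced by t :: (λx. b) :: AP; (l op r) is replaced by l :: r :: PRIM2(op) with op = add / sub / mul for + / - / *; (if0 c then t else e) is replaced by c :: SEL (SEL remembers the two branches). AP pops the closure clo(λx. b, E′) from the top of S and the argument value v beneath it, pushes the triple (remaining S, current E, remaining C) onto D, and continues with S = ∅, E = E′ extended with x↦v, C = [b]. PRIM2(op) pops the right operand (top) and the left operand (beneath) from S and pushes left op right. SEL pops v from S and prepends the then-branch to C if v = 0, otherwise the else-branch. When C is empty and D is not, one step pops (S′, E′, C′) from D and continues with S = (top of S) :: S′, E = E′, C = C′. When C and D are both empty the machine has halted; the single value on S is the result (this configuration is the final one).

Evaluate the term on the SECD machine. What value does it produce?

Answer: 8

Execution trace:
[0] <S=∅, E=∅, C=[((λy. ((λp. (4 - -4)) 5)) ((λw. ((λy. y) 2)) 7))], D=∅>
[1] <S=∅, E=∅, C=[((λw. ((λy. y) 2)) 7) :: (λy. ((λp. (4 - -4)) 5)) :: AP], D=∅>
[2] <S=∅, E=∅, C=[7 :: (λw. ((λy. y) 2)) :: AP :: (λy. ((λp. (4 - -4)) 5)) :: AP], D=∅>
[3] <S=[7], E=∅, C=[(λw. ((λy. y) 2)) :: AP :: (λy. ((λp. (4 - -4)) 5)) :: AP], D=∅>
[4] <S=[clo(λw. ((λy. y) 2), ∅) :: 7], E=∅, C=[AP :: (λy. ((λp. (4 - -4)) 5)) :: AP], D=∅>
[5] <S=∅, E={w↦7}, C=[((λy. y) 2)], D=[(∅, ∅, [(λy. ((λp. (4 - -4)) 5)) :: AP])]>
[6] <S=∅, E={w↦7}, C=[2 :: (λy. y) :: AP], D=[(∅, ∅, [(λy. ((λp. (4 - -4)) 5)) :: AP])]>
[7] <S=[2], E={w↦7}, C=[(λy. y) :: AP], D=[(∅, ∅, [(λy. ((λp. (4 - -4)) 5)) :: AP])]>
[8] <S=[clo(λy. y, {w↦7}) :: 2], E={w↦7}, C=[AP], D=[(∅, ∅, [(λy. ((λp. (4 - -4)) 5)) :: AP])]>
[9] <S=∅, E={y↦2, w↦7}, C=[y], D=[(∅, {w↦7}, ∅) :: (∅, ∅, [(λy. ((λp. (4 - -4)) 5)) :: AP])]>
[10] <S=[2], E={y↦2, w↦7}, C=∅, D=[(∅, {w↦7}, ∅) :: (∅, ∅, [(λy. ((λp. (4 - -4)) 5)) :: AP])]>
[11] <S=[2], E={w↦7}, C=∅, D=[(∅, ∅, [(λy. ((λp. (4 - -4)) 5)) :: AP])]>
[12] <S=[2], E=∅, C=[(λy. ((λp. (4 - -4)) 5)) :: AP], D=∅>
[13] <S=[clo(λy. ((λp. (4 - -4)) 5), ∅) :: 2], E=∅, C=[AP], D=∅>
[14] <S=∅, E={y↦2}, C=[((λp. (4 - -4)) 5)], D=[(∅, ∅, ∅)]>
[15] <S=∅, E={y↦2}, C=[5 :: (λp. (4 - -4)) :: AP], D=[(∅, ∅, ∅)]>
[16] <S=[5], E={y↦2}, C=[(λp. (4 - -4)) :: AP], D=[(∅, ∅, ∅)]>
[17] <S=[clo(λp. (4 - -4), {y↦2}) :: 5], E={y↦2}, C=[AP], D=[(∅, ∅, ∅)]>
[18] <S=∅, E={p↦5, y↦2}, C=[(4 - -4)], D=[(∅, {y↦2}, ∅) :: (∅, ∅, ∅)]>
[19] <S=∅, E={p↦5, y↦2}, C=[4 :: -4 :: PRIM2(sub)], D=[(∅, {y↦2}, ∅) :: (∅, ∅, ∅)]>
[20] <S=[4], E={p↦5, y↦2}, C=[-4 :: PRIM2(sub)], D=[(∅, {y↦2}, ∅) :: (∅, ∅, ∅)]>
[21] <S=[-4 :: 4], E={p↦5, y↦2}, C=[PRIM2(sub)], D=[(∅, {y↦2}, ∅) :: (∅, ∅, ∅)]>
[22] <S=[8], E={p↦5, y↦2}, C=∅, D=[(∅, {y↦2}, ∅) :: (∅, ∅, ∅)]>
[23] <S=[8], E={y↦2}, C=∅, D=[(∅, ∅, ∅)]>
[24] <S=[8], E=∅, C=∅, D=∅>
→ final value 8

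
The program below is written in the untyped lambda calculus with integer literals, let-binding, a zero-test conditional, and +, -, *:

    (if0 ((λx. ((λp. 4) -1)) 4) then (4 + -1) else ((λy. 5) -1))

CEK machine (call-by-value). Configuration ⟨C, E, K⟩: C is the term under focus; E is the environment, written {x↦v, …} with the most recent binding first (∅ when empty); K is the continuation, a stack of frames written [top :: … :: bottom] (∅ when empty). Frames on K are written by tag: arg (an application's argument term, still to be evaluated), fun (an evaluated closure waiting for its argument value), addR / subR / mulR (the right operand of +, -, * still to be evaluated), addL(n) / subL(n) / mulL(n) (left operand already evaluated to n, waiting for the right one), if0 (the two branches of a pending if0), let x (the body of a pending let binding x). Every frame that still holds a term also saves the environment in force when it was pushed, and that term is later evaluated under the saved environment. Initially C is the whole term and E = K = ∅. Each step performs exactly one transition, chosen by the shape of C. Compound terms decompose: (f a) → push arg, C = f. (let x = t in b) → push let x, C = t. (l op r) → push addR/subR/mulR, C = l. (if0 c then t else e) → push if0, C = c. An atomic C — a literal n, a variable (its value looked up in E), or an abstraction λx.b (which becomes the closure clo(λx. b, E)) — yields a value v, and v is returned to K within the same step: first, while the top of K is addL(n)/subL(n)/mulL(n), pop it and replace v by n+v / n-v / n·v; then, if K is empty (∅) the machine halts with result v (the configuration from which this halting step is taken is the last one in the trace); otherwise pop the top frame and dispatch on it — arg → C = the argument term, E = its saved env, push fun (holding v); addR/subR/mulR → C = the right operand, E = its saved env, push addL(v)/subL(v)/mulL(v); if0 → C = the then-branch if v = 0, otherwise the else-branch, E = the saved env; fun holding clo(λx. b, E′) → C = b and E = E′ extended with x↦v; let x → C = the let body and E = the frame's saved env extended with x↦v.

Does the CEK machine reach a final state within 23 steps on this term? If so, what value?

0. <C=(if0 ((λx. ((λp. 4) -1)) 4) then (4 + -1) else ((λy. 5) -1)), E=∅, K=∅>
1. <C=((λx. ((λp. 4) -1)) 4), E=∅, K=[if0]>
2. <C=(λx. ((λp. 4) -1)), E=∅, K=[arg :: if0]>
3. <C=4, E=∅, K=[fun :: if0]>
4. <C=((λp. 4) -1), E={x↦4}, K=[if0]>
5. <C=(λp. 4), E={x↦4}, K=[arg :: if0]>
6. <C=-1, E={x↦4}, K=[fun :: if0]>
7. <C=4, E={p↦-1, x↦4}, K=[if0]>
8. <C=((λy. 5) -1), E=∅, K=∅>
9. <C=(λy. 5), E=∅, K=[arg]>
10. <C=-1, E=∅, K=[fun]>
11. <C=5, E={y↦-1}, K=∅>
→ final value 5

Answer: 5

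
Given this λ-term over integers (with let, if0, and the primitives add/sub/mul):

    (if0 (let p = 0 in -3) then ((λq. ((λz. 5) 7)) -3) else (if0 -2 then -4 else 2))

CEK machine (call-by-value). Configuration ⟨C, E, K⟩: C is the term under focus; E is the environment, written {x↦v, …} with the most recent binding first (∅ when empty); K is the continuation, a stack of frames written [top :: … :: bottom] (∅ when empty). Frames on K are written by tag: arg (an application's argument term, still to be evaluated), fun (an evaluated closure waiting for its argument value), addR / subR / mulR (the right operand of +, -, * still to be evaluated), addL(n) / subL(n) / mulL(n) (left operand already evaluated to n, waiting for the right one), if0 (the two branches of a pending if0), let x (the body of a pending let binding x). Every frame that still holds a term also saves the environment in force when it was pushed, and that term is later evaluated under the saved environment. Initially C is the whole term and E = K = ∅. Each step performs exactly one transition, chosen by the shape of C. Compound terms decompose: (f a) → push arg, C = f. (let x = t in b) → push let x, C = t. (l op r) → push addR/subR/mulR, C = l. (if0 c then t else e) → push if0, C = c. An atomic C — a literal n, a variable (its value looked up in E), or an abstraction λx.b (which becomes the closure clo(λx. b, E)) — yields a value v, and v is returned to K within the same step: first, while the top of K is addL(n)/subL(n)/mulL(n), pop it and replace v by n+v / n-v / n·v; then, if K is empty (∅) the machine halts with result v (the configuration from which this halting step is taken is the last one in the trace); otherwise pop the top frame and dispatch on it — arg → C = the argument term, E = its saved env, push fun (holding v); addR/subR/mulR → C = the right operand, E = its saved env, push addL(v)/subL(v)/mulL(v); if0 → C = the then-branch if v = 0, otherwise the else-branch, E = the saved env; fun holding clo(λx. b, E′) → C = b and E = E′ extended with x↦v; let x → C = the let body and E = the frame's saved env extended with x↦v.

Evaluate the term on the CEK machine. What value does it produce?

Answer: 2

Execution trace:
0. [C=(if0 (let p = 0 in -3) then ((λq. ((λz. 5) 7)) -3) else (if0 -2 then -4 else 2)) | E=∅ | K=∅]
1. [C=(let p = 0 in -3) | E=∅ | K=[if0]]
2. [C=0 | E=∅ | K=[let p :: if0]]
3. [C=-3 | E={p↦0} | K=[if0]]
4. [C=(if0 -2 then -4 else 2) | E=∅ | K=∅]
5. [C=-2 | E=∅ | K=[if0]]
6. [C=2 | E=∅ | K=∅]
→ final value 2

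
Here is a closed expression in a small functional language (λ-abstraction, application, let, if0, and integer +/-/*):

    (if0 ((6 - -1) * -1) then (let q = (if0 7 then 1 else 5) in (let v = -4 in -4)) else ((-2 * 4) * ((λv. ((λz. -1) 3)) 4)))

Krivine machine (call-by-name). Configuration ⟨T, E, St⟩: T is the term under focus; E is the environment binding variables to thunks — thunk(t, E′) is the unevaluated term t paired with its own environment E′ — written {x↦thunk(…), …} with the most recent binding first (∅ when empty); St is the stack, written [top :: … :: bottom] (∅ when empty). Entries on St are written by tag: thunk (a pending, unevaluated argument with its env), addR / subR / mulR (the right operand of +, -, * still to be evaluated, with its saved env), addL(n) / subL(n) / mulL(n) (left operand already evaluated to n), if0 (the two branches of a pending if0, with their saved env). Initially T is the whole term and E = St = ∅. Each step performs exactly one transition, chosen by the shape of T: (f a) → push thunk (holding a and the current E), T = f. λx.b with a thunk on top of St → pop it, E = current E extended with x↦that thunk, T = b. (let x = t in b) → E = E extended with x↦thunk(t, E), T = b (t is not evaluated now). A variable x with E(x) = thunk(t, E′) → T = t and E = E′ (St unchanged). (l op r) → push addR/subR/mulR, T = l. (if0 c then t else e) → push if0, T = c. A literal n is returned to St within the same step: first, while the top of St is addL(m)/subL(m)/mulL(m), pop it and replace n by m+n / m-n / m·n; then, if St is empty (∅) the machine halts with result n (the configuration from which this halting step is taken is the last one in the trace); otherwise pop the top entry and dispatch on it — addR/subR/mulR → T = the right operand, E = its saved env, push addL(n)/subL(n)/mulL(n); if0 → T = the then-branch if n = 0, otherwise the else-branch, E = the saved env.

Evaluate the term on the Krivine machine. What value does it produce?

Answer: 8

Machine steps:
step 0: ⟨T=(if0 ((6 - -1) * -1) then (let q = (if0 7 then 1 else 5) in (let v = -4 in -4)) else ((-2 * 4) * ((λv. ((λz. -1) 3)) 4))); E=∅; St=∅⟩
step 1: ⟨T=((6 - -1) * -1); E=∅; St=[if0]⟩
step 2: ⟨T=(6 - -1); E=∅; St=[mulR :: if0]⟩
step 3: ⟨T=6; E=∅; St=[subR :: mulR :: if0]⟩
step 4: ⟨T=-1; E=∅; St=[subL(6) :: mulR :: if0]⟩
step 5: ⟨T=-1; E=∅; St=[mulL(7) :: if0]⟩
step 6: ⟨T=((-2 * 4) * ((λv. ((λz. -1) 3)) 4)); E=∅; St=∅⟩
step 7: ⟨T=(-2 * 4); E=∅; St=[mulR]⟩
step 8: ⟨T=-2; E=∅; St=[mulR :: mulR]⟩
step 9: ⟨T=4; E=∅; St=[mulL(-2) :: mulR]⟩
step 10: ⟨T=((λv. ((λz. -1) 3)) 4); E=∅; St=[mulL(-8)]⟩
step 11: ⟨T=(λv. ((λz. -1) 3)); E=∅; St=[thunk :: mulL(-8)]⟩
step 12: ⟨T=((λz. -1) 3); E={v↦thunk(4, ∅)}; St=[mulL(-8)]⟩
step 13: ⟨T=(λz. -1); E={v↦thunk(4, ∅)}; St=[thunk :: mulL(-8)]⟩
step 14: ⟨T=-1; E={z↦thunk(3, {v↦thunk(4, ∅)}), v↦thunk(4, ∅)}; St=[mulL(-8)]⟩
→ final value 8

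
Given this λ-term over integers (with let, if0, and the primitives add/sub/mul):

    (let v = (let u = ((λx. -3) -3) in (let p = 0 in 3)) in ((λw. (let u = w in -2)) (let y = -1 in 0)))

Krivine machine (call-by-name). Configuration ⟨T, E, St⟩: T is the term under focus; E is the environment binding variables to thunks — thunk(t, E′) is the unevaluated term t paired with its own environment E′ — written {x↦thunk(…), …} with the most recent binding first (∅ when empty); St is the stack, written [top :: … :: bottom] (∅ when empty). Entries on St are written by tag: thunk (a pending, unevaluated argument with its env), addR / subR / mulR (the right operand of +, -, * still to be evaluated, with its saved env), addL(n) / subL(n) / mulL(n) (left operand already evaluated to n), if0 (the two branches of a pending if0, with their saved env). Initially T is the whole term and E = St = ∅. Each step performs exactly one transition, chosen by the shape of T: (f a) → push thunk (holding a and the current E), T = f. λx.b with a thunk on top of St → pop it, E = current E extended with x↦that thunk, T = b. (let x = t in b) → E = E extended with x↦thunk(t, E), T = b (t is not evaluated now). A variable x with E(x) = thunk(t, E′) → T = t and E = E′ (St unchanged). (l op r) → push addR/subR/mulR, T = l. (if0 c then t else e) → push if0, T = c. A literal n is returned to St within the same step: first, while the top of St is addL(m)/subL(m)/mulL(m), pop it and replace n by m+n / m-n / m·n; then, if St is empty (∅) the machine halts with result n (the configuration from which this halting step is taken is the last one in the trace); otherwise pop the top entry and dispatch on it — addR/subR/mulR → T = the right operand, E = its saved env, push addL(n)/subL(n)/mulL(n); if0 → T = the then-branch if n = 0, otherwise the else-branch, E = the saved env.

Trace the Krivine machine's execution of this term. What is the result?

Answer: -2

Machine steps:
t=0: ⟨T=(let v = (let u = ((λx. -3) -3) in (let p = 0 in 3)) in ((λw. (let u = w in -2)) (let y = -1 in 0))); E=∅; St=∅⟩
t=1: ⟨T=((λw. (let u = w in -2)) (let y = -1 in 0)); E={v↦thunk((let u = ((λx. -3) -3) in (let p = 0 in 3)), ∅)}; St=∅⟩
t=2: ⟨T=(λw. (let u = w in -2)); E={v↦thunk((let u = ((λx. -3) -3) in (let p = 0 in 3)), ∅)}; St=[thunk]⟩
t=3: ⟨T=(let u = w in -2); E={w↦thunk((let y = -1 in 0), {v↦thunk((let u = ((λx. -3) -3) in (let p = 0 in 3)), ∅)}), v↦thunk((let u = ((λx. -3) -3) in (let p = 0 in 3)), ∅)}; St=∅⟩
t=4: ⟨T=-2; E={u↦thunk(w, {w↦thunk((let y = -1 in 0), {v↦thunk((let u = ((λx. -3) -3) in (let p = 0 in 3)), ∅)}), v↦thunk((let u = ((λx. -3) -3) in (let p = 0 in 3)), ∅)}), w↦thunk((let y = -1 in 0), {v↦thunk((let u = ((λx. -3) -3) in (let p = 0 in 3)), ∅)}), v↦thunk((let u = ((λx. -3) -3) in (let p = 0 in 3)), ∅)}; St=∅⟩
→ final value -2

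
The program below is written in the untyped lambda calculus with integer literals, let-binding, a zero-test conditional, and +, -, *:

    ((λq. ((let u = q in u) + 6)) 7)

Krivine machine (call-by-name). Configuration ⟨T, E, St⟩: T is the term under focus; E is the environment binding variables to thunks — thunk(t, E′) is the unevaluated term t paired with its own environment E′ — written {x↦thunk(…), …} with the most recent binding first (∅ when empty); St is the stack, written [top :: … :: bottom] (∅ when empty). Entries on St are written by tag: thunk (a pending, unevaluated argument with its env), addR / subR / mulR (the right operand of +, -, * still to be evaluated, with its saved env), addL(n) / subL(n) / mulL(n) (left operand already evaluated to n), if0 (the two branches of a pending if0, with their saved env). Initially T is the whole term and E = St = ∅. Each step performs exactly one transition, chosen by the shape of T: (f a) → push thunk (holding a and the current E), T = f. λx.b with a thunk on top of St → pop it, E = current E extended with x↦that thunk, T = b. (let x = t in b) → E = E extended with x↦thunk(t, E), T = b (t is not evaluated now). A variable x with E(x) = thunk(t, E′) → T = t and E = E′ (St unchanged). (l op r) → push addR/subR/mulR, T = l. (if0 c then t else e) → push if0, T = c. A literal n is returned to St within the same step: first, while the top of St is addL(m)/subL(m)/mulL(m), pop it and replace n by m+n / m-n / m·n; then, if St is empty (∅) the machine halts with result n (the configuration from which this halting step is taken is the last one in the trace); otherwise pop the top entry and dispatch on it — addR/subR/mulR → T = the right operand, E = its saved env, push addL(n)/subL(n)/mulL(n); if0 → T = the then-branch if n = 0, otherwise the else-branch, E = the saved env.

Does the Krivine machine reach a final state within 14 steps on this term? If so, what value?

0. [T=((λq. ((let u = q in u) + 6)) 7) | E=∅ | St=∅]
1. [T=(λq. ((let u = q in u) + 6)) | E=∅ | St=[thunk]]
2. [T=((let u = q in u) + 6) | E={q↦thunk(7, ∅)} | St=∅]
3. [T=(let u = q in u) | E={q↦thunk(7, ∅)} | St=[addR]]
4. [T=u | E={u↦thunk(q, {q↦thunk(7, ∅)}), q↦thunk(7, ∅)} | St=[addR]]
5. [T=q | E={q↦thunk(7, ∅)} | St=[addR]]
6. [T=7 | E=∅ | St=[addR]]
7. [T=6 | E={q↦thunk(7, ∅)} | St=[addL(7)]]
→ final value 13

Answer: 13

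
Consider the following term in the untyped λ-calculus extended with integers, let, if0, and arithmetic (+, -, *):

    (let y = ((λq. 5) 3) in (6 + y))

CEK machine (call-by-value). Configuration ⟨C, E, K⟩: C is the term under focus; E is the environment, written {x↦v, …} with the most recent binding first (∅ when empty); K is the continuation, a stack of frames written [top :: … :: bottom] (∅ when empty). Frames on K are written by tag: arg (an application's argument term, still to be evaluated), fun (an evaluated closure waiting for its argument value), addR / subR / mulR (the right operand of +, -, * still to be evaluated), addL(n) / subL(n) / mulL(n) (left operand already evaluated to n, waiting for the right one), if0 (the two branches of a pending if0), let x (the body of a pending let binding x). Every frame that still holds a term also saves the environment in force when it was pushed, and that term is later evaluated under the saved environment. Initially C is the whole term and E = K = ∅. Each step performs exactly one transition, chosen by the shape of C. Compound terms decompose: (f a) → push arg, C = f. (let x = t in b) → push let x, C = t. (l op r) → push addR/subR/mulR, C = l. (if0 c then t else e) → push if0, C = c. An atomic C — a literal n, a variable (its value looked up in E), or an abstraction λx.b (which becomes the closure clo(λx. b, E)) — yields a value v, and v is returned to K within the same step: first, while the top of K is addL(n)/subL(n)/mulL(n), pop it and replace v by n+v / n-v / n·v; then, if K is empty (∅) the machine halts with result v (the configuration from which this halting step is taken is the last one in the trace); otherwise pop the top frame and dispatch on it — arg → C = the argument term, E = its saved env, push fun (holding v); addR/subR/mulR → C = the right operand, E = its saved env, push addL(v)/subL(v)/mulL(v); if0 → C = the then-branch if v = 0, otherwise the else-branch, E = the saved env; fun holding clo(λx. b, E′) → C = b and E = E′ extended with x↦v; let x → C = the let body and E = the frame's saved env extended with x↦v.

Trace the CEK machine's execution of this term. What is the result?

Answer: 11

Derivation:
[0] ⟨C=(let y = ((λq. 5) 3) in (6 + y)); E=∅; K=∅⟩
[1] ⟨C=((λq. 5) 3); E=∅; K=[let y]⟩
[2] ⟨C=(λq. 5); E=∅; K=[arg :: let y]⟩
[3] ⟨C=3; E=∅; K=[fun :: let y]⟩
[4] ⟨C=5; E={q↦3}; K=[let y]⟩
[5] ⟨C=(6 + y); E={y↦5}; K=∅⟩
[6] ⟨C=6; E={y↦5}; K=[addR]⟩
[7] ⟨C=y; E={y↦5}; K=[addL(6)]⟩
→ final value 11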